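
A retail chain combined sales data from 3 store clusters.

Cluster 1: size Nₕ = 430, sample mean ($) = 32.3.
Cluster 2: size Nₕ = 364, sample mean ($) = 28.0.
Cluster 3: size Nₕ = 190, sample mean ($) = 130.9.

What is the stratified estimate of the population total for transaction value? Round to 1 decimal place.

48952.0

1: 430·32.3 = 13889
2: 364·28.0 = 10192
3: 190·130.9 = 24871
τ̂ = Σ Nₕx̄ₕ = 48952.0.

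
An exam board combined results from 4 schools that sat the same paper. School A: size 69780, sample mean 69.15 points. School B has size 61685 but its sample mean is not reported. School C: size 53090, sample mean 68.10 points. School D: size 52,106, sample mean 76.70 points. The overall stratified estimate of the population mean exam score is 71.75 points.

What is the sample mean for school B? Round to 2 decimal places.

73.65

N = 69780 + 61685 + 53090 + 52106 = 236661.
Overall total = μ·N = 71.75·236661 = 16980426.75.
Subtract the known strata: 69780·69.15 + 53090·68.10 + 52106·76.70 = 12437246.2.
Remaining total for school B: 16980426.75 − 12437246.2 = 4543180.55.
Divide by its size: 4543180.55 / 61685 = 73.6513... → 73.65.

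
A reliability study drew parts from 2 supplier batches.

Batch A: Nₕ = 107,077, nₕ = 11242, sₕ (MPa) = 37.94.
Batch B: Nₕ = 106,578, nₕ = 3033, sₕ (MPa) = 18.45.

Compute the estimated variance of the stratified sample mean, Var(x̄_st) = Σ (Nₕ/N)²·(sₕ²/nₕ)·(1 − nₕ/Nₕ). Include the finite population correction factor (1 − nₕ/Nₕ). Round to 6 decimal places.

N = 213655. Term for each stratum: Wₕ²sₕ²/nₕ·(1−nₕ/Nₕ).
Var(x̄_st) = 0.028783612 + 0.027132568 = 0.055916181 → 0.055916.

0.055916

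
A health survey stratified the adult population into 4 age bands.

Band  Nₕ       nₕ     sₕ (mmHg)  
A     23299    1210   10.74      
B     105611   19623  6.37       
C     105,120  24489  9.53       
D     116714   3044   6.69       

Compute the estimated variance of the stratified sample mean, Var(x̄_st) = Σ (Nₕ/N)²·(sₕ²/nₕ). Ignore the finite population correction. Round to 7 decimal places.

0.0025693

N = 350744; Wₕ = Nₕ/N.
band A: (23299/350744)²·10.74²/1210 = 0.0004206465
band B: (105611/350744)²·6.37²/19623 = 0.0001874784
band C: (105120/350744)²·9.53²/24489 = 0.0003331233
band D: (116714/350744)²·6.69²/3044 = 0.0016280697
Sum = 0.0025693178 → 0.0025693.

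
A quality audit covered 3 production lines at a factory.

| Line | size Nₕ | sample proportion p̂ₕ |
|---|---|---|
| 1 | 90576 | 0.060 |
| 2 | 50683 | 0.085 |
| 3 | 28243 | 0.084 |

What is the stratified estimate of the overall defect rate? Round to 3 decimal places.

Wₕ = Nₕ/N with N = 169502: 0.5344, 0.2990, 0.1666.
p̂_st = 0.5344·0.060 + 0.2990·0.085 + 0.1666·0.084 ≈ 0.07147... → 0.071.

0.071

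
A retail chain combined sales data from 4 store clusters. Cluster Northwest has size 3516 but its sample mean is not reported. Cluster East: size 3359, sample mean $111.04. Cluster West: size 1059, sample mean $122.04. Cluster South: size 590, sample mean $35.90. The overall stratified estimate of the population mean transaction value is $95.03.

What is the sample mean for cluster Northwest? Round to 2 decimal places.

N = 3516 + 3359 + 1059 + 590 = 8524.
Overall total = μ·N = 95.03·8524 = 810035.72.
Subtract the known strata: 3359·111.04 + 1059·122.04 + 590·35.90 = 523404.72.
Remaining total for cluster Northwest: 810035.72 − 523404.72 = 286631.
Divide by its size: 286631 / 3516 = 81.5219... → 81.52.

81.52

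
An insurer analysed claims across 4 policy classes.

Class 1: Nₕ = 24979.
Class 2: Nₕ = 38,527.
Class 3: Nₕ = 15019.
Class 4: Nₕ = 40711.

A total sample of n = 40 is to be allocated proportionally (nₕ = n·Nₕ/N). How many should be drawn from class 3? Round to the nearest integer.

N = 24979 + 38527 + 15019 + 40711 = 119236.
n_3 = 40·15019/119236 = 5.038... → 5.

5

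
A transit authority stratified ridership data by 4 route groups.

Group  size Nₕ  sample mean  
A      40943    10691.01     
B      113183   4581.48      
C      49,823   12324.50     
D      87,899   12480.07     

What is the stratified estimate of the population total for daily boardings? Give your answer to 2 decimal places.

A: 40943·10691.01 = 437722022.43
B: 113183·4581.48 = 518545650.84
C: 49823·12324.50 = 614043563.5
D: 87899·12480.07 = 1096985672.93
τ̂ = Σ Nₕx̄ₕ = 2667296909.70.

2667296909.70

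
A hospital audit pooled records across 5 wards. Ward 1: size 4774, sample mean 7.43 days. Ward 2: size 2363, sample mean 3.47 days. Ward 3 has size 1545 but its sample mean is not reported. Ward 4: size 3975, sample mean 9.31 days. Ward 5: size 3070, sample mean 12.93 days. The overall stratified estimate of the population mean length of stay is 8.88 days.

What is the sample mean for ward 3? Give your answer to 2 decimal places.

Σ Nₕx̄ₕ = N·μ, so 1545·x̄_3 = 15727·8.88 − (4774·7.43 + 2363·3.47 + 3975·9.31 + 3070·12.93).
= 139655.76 − 120372.78 = 19282.98.
x̄_3 = 19282.98 / 1545 = 12.4809... → 12.48.

12.48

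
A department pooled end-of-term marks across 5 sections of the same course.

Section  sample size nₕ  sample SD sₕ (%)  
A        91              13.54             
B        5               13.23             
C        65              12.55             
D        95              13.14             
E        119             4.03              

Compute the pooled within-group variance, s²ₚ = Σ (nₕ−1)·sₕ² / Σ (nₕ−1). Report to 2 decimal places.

122.77

Degrees of freedom: 90 + 4 + 64 + 94 + 118 = 370.
Σ(nₕ−1)sₕ² = 90·183.3316 + 4·175.0329 + 64·157.5025 + 94·172.6596 + 118·16.2409 = 45426.5642.
s²ₚ = 45426.5642 / 370 = 122.7745... → 122.77.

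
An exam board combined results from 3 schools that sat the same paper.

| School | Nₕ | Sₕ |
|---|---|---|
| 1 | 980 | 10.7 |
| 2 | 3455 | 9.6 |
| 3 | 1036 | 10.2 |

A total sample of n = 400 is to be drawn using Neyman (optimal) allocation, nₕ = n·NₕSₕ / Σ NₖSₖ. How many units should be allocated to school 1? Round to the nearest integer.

77

1: NₕSₕ = 980·10.7 = 10486
2: NₕSₕ = 3455·9.6 = 33168
3: NₕSₕ = 1036·10.2 = 10567.2
Σ NₕSₕ = 54221.2.
n_1 = 400·10486/54221.2 = 77.357... → 77.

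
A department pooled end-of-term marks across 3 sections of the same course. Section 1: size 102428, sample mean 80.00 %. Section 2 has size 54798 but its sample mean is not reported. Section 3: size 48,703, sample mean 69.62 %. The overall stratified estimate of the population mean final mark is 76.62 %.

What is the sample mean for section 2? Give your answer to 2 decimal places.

Σ Nₕx̄ₕ = N·μ, so 54798·x̄_2 = 205929·76.62 − (102428·80.00 + 48703·69.62).
= 15778279.98 − 11584942.86 = 4193337.12.
x̄_2 = 4193337.12 / 54798 = 76.5235... → 76.52.

76.52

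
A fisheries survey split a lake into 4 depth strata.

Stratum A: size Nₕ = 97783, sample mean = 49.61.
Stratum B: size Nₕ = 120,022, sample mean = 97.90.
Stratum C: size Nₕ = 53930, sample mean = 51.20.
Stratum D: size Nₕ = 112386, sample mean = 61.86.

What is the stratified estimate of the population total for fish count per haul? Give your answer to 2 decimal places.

A: 97783·49.61 = 4851014.63
B: 120022·97.90 = 11750153.8
C: 53930·51.20 = 2761216
D: 112386·61.86 = 6952197.96
τ̂ = Σ Nₕx̄ₕ = 26314582.39.

26314582.39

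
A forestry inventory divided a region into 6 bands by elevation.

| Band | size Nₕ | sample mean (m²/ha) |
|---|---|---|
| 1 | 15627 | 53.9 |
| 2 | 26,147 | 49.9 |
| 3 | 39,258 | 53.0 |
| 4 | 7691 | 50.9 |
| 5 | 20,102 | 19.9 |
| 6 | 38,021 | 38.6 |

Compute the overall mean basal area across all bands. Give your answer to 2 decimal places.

N = 15627 + 26147 + 39258 + 7691 + 20102 + 38021 = 146846.
Overall mean = Σ (Nₕ/N)·x̄ₕ — weight by population share, not a simple average.
Σ Nₕx̄ₕ = 15627·53.9 + 26147·49.9 + 39258·53.0 + 7691·50.9 + 20102·19.9 + 38021·38.6 = 842295.3 + 1304735.3 + 2080674 + 391471.9 + 400029.8 + 1467610.6 = 6486816.9.
Divide by N: 6486816.9 / 146846 = 44.1743... → 44.17.

44.17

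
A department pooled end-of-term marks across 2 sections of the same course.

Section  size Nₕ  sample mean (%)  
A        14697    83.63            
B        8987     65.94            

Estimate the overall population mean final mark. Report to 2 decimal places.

76.92

N = 14697 + 8987 = 23684.
The stratified mean weights each stratum mean by its population share Nₕ/N.
Σ Nₕx̄ₕ = 14697·83.63 + 8987·65.94 = 1229110.11 + 592602.78 = 1821712.89.
Divide by N: 1821712.89 / 23684 = 76.9175... → 76.92.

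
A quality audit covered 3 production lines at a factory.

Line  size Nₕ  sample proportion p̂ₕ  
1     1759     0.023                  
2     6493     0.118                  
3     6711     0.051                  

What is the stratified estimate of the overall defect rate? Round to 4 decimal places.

N = 1759 + 6493 + 6711 = 14963.
Overall proportion = Σ (Nₕ/N)·p̂ₕ.
Σ Nₕp̂ₕ = 40.457 + 766.174 + 342.261 = 1148.892.
1148.892 / 14963 = 0.076782... → 0.0768.

0.0768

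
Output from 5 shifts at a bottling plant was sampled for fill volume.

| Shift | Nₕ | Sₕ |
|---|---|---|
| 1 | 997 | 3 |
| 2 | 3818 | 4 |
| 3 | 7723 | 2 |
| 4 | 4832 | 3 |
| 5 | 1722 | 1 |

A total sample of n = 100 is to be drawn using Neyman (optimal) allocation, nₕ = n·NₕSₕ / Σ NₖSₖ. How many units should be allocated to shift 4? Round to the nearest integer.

29

Σ NₕSₕ = 997·3 + 3818·4 + 7723·2 + 4832·3 + 1722·1 = 49927.
Share for 4: 14496/49927 = 0.29034.
n_4 = 100 × 0.29034 = 29.034... → 29.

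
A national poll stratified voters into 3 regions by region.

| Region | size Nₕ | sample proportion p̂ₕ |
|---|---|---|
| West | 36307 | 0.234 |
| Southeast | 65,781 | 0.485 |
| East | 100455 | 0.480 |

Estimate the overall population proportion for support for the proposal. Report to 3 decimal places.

Wₕ = Nₕ/N with N = 202543: 0.1793, 0.3248, 0.4960.
p̂_st = 0.1793·0.234 + 0.3248·0.485 + 0.4960·0.480 ≈ 0.43753... → 0.438.

0.438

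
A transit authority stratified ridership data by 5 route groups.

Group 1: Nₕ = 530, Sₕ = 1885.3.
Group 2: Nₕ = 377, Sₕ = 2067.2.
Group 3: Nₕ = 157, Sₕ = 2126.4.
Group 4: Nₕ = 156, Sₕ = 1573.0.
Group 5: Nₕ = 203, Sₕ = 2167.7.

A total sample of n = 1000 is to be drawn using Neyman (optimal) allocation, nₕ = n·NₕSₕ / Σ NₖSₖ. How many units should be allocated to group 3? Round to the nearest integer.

1: NₕSₕ = 530·1885.3 = 999209
2: NₕSₕ = 377·2067.2 = 779334.4
3: NₕSₕ = 157·2126.4 = 333844.8
4: NₕSₕ = 156·1573.0 = 245388
5: NₕSₕ = 203·2167.7 = 440043.1
Σ NₕSₕ = 2797819.3.
n_3 = 1000·333844.8/2797819.3 = 119.323... → 119.

119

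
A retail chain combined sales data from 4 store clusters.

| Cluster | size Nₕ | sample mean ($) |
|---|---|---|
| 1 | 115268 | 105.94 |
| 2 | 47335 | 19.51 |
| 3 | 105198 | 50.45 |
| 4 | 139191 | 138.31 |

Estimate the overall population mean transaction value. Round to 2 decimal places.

x̄_st = (Σ Nₕx̄ₕ) / (Σ Nₕ) = (115268·105.94 + 47335·19.51 + 105198·50.45 + 139191·138.31) / 406992
= 37693744.08 / 406992 = 92.6154... → 92.62.

92.62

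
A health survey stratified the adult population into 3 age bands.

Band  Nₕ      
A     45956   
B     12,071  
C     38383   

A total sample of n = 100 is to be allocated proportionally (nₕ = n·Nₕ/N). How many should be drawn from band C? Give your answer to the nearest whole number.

Share of band C = 38383/96410 = 0.39812.
Allocate 100 × 0.39812 = 39.812... → 40.

40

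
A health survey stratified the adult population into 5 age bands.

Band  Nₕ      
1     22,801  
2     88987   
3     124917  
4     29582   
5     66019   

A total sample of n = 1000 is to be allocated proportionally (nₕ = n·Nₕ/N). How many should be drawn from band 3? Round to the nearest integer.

376

N = 22801 + 88987 + 124917 + 29582 + 66019 = 332306.
n_3 = 1000·124917/332306 = 375.910... → 376.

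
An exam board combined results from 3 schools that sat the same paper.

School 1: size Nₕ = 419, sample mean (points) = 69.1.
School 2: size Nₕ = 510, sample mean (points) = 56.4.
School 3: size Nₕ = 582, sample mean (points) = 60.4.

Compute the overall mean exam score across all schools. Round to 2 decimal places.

N = 419 + 510 + 582 = 1511.
Weight each subgroup mean by Nₕ/N and sum.
Σ Nₕx̄ₕ = 419·69.1 + 510·56.4 + 582·60.4 = 28952.9 + 28764 + 35152.8 = 92869.7.
Divide by N: 92869.7 / 1511 = 61.4624... → 61.46.

61.46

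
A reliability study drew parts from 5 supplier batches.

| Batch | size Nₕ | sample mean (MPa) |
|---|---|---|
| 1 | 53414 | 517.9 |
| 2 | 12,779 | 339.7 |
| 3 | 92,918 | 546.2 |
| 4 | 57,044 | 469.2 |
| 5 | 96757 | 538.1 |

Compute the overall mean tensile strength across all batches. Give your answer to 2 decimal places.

516.39

N = 312912; weights Wₕ = Nₕ/N = (0.1707, 0.0408, 0.2969, 0.1823, 0.3092).
x̄_st = Σ Wₕ·x̄ₕ = 0.1707·517.9 + 0.0408·339.7 + 0.2969·546.2 + 0.1823·469.2 + 0.3092·538.1 ≈ 516.3942...
→ 516.39.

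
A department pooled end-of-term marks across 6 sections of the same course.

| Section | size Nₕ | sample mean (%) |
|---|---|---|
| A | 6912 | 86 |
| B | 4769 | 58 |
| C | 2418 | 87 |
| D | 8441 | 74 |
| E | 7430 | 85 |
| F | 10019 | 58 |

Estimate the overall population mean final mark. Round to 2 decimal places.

72.99

x̄_st = (Σ Nₕx̄ₕ) / (Σ Nₕ) = (6912·86 + 4769·58 + 2418·87 + 8441·74 + 7430·85 + 10019·58) / 39989
= 2918686 / 39989 = 72.9872... → 72.99.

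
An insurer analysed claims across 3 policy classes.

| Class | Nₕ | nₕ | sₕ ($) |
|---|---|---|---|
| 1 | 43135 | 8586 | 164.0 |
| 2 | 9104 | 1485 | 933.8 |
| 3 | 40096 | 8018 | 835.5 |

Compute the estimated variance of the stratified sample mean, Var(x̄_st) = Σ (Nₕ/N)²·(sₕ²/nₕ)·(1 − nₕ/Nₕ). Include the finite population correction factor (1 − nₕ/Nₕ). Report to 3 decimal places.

18.459

N = 92335; Wₕ = Nₕ/N.
class 1: (43135/92335)²·164.0²/8586·(1 − 8586/43135) = 0.547557
class 2: (9104/92335)²·933.8²/1485·(1 − 1485/9104) = 4.777259
class 3: (40096/92335)²·835.5²/8018·(1 − 8018/40096) = 13.134165
Sum = 18.458982 → 18.459.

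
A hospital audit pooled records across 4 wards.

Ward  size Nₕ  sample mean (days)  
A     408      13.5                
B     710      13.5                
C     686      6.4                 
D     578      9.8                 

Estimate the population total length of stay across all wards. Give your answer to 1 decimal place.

A: 408·13.5 = 5508
B: 710·13.5 = 9585
C: 686·6.4 = 4390.4
D: 578·9.8 = 5664.4
τ̂ = Σ Nₕx̄ₕ = 25147.8.

25147.8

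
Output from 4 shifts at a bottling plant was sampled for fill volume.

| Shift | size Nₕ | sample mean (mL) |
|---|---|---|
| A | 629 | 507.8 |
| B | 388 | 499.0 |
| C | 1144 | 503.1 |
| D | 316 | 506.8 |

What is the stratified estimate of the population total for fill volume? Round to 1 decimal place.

Estimate total by summing Nₕ·x̄ₕ over strata.
629·507.8 + 388·499.0 + 1144·503.1 + 316·506.8 = 319406.2 + 193612 + 575546.4 + 160148.8 = 1248713.4.

1248713.4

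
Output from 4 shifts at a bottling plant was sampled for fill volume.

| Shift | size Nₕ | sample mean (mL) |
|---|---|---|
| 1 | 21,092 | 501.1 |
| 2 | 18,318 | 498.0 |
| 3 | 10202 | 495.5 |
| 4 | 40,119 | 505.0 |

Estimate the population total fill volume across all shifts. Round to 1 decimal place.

1: 21092·501.1 = 10569201.2
2: 18318·498.0 = 9122364
3: 10202·495.5 = 5055091
4: 40119·505.0 = 20260095
τ̂ = Σ Nₕx̄ₕ = 45006751.2.

45006751.2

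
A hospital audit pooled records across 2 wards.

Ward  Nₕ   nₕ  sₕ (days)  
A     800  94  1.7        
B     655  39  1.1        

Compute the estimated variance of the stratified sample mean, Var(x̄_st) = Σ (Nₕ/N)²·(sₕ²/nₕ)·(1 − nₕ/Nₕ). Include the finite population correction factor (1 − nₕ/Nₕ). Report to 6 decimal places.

N = 1455. Term for each stratum: Wₕ²sₕ²/nₕ·(1−nₕ/Nₕ).
Var(x̄_st) = 0.008202357 + 0.005913121 = 0.014115479 → 0.014115.

0.014115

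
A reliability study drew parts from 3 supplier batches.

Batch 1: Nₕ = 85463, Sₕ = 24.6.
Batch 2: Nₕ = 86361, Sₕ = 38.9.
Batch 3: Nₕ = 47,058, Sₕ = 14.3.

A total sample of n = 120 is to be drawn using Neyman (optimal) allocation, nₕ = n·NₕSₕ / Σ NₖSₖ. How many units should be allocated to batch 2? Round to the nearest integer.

Σ NₕSₕ = 85463·24.6 + 86361·38.9 + 47058·14.3 = 6134762.1.
Share for 2: 3359442.9/6134762.1 = 0.54761.
n_2 = 120 × 0.54761 = 65.713... → 66.

66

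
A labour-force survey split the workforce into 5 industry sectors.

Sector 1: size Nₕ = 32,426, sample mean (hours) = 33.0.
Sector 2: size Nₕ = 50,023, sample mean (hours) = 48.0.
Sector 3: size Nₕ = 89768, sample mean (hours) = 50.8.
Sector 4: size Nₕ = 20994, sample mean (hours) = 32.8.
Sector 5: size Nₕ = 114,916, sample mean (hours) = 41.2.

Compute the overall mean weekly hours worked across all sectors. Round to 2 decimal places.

N = 32426 + 50023 + 89768 + 20994 + 114916 = 308127.
Weight each subgroup mean by Nₕ/N and sum.
Σ Nₕx̄ₕ = 32426·33.0 + 50023·48.0 + 89768·50.8 + 20994·32.8 + 114916·41.2 = 1070058 + 2401104 + 4560214.4 + 688603.2 + 4734539.2 = 13454518.8.
Divide by N: 13454518.8 / 308127 = 43.6655... → 43.67.

43.67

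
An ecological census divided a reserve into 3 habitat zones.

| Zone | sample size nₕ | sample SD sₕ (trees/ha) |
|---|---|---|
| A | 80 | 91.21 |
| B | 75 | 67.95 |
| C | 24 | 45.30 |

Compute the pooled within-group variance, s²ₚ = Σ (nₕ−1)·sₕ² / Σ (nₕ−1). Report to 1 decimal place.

A: (80−1)·91.21² = 79·8319.2641 = 657221.8639
B: (75−1)·67.95² = 74·4617.2025 = 341672.985
C: (24−1)·45.30² = 23·2052.09 = 47198.07
Numerator = 1046092.9189; denominator = Σ(nₕ−1) = 176.
s²ₚ = 1046092.9189/176 = 5943.710... → 5943.7.

5943.7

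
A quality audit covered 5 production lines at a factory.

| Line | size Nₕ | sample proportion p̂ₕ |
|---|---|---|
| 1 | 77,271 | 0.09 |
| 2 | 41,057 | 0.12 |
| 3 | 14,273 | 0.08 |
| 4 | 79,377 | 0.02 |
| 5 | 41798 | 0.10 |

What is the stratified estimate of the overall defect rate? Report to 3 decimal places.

N = 77271 + 41057 + 14273 + 79377 + 41798 = 253776.
Overall proportion = Σ (Nₕ/N)·p̂ₕ.
Σ Nₕp̂ₕ = 6954.39 + 4926.84 + 1141.84 + 1587.54 + 4179.8 = 18790.41.
18790.41 / 253776 = 0.07404... → 0.074.

0.074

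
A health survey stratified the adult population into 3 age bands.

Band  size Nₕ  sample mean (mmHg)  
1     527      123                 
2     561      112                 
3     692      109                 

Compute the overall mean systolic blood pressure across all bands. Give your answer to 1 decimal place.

N = 1780; weights Wₕ = Nₕ/N = (0.2961, 0.3152, 0.3888).
x̄_st = Σ Wₕ·x̄ₕ = 0.2961·123 + 0.3152·112 + 0.3888·109 ≈ 114.090...
→ 114.1.

114.1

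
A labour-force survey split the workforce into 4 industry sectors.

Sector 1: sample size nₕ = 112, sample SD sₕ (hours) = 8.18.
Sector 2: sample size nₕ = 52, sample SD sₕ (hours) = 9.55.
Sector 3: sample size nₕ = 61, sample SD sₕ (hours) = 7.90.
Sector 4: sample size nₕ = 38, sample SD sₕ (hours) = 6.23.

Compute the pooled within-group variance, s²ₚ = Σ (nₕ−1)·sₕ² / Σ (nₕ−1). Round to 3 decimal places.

1: (112−1)·8.18² = 111·66.9124 = 7427.2764
2: (52−1)·9.55² = 51·91.2025 = 4651.3275
3: (61−1)·7.90² = 60·62.41 = 3744.6
4: (38−1)·6.23² = 37·38.8129 = 1436.0773
Numerator = 17259.2812; denominator = Σ(nₕ−1) = 259.
s²ₚ = 17259.2812/259 = 66.63815... → 66.638.

66.638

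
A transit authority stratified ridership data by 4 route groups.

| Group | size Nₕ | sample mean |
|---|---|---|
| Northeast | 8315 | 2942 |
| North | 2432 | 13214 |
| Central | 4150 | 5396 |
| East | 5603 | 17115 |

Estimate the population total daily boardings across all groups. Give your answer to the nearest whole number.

174887923

Northeast: 8315·2942 = 24462730
North: 2432·13214 = 32136448
Central: 4150·5396 = 22393400
East: 5603·17115 = 95895345
τ̂ = Σ Nₕx̄ₕ = 174887923.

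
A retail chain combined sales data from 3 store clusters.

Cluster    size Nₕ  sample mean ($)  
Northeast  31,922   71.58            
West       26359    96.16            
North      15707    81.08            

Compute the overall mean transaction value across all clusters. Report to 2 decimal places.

82.35

x̄_st = (Σ Nₕx̄ₕ) / (Σ Nₕ) = (31922·71.58 + 26359·96.16 + 15707·81.08) / 73988
= 6093181.76 / 73988 = 82.3536... → 82.35.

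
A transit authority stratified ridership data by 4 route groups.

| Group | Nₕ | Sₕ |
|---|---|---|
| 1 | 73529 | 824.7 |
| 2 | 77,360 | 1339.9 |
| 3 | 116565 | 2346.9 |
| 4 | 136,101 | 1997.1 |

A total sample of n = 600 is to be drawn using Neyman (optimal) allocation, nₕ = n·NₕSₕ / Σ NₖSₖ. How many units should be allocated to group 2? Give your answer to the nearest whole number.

88

Σ NₕSₕ = 73529·824.7 + 77360·1339.9 + 116565·2346.9 + 136101·1997.1 = 709667735.9.
Share for 2: 103654664/709667735.9 = 0.14606.
n_2 = 600 × 0.14606 = 87.637... → 88.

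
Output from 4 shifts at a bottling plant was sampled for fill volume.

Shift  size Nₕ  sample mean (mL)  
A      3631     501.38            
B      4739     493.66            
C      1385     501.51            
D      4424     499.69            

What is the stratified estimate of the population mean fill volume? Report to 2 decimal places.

N = 3631 + 4739 + 1385 + 4424 = 14179.
Overall mean = Σ (Nₕ/N)·x̄ₕ — weight by population share, not a simple average.
Σ Nₕx̄ₕ = 3631·501.38 + 4739·493.66 + 1385·501.51 + 4424·499.69 = 1820510.78 + 2339454.74 + 694591.35 + 2210628.56 = 7065185.43.
Divide by N: 7065185.43 / 14179 = 498.2852... → 498.29.

498.29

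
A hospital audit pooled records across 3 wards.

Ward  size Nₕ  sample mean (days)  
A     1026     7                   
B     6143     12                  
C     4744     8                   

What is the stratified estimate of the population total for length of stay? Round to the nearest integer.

118850

Population total = Σ Nₕ·x̄ₕ (each stratum's size times its mean).
1026·7 + 6143·12 + 4744·8 = 7182 + 73716 + 37952 = 118850.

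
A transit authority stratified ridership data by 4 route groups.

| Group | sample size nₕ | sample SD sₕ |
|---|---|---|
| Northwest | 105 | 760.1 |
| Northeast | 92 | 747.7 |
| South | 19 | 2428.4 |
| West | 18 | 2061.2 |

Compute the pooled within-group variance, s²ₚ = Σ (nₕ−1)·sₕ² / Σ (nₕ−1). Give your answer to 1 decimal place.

Northwest: (105−1)·760.1² = 104·577752.01 = 60086209.04
Northeast: (92−1)·747.7² = 91·559055.29 = 50874031.39
South: (19−1)·2428.4² = 18·5897126.56 = 106148278.08
West: (18−1)·2061.2² = 17·4248545.44 = 72225272.48
Numerator = 289333790.99; denominator = Σ(nₕ−1) = 230.
s²ₚ = 289333790.99/230 = 1257973.004... → 1257973.0.

1257973.0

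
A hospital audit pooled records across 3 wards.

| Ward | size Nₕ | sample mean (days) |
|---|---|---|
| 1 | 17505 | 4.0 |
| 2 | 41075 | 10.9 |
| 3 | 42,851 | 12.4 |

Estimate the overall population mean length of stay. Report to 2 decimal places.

N = 101431; weights Wₕ = Nₕ/N = (0.1726, 0.4050, 0.4225).
x̄_st = Σ Wₕ·x̄ₕ = 0.1726·4.0 + 0.4050·10.9 + 0.4225·12.4 ≈ 10.3429...
→ 10.34.

10.34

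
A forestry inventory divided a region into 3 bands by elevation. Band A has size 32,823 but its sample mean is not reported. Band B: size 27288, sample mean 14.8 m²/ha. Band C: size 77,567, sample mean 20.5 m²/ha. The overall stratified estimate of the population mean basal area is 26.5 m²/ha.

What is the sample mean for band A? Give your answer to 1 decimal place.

N = 32823 + 27288 + 77567 = 137678.
Overall total = μ·N = 26.5·137678 = 3648467.
Subtract the known strata: 27288·14.8 + 77567·20.5 = 1993985.9.
Remaining total for band A: 3648467 − 1993985.9 = 1654481.1.
Divide by its size: 1654481.1 / 32823 = 50.406... → 50.4.

50.4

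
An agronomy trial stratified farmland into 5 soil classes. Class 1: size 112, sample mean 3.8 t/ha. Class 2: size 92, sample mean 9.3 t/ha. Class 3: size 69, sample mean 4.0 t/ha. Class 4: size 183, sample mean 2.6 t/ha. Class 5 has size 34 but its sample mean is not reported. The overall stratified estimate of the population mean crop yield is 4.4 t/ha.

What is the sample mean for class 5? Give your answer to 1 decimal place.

3.6

Σ Nₕx̄ₕ = N·μ, so 34·x̄_5 = 490·4.4 − (112·3.8 + 92·9.3 + 69·4.0 + 183·2.6).
= 2156 − 2033 = 123.
x̄_5 = 123 / 34 = 3.618... → 3.6.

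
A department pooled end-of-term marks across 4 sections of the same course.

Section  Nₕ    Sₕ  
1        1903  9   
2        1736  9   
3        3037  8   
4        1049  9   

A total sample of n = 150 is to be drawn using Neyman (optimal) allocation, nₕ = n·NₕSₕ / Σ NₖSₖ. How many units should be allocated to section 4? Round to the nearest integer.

21

Σ NₕSₕ = 1903·9 + 1736·9 + 3037·8 + 1049·9 = 66488.
Share for 4: 9441/66488 = 0.14200.
n_4 = 150 × 0.14200 = 21.299... → 21.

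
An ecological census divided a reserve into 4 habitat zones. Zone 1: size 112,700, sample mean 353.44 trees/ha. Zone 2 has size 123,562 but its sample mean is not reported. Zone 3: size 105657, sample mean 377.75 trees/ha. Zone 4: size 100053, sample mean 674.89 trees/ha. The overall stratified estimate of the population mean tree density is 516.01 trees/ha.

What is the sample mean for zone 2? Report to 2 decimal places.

N = 112700 + 123562 + 105657 + 100053 = 441972.
Overall total = μ·N = 516.01·441972 = 228061971.72.
Subtract the known strata: 112700·353.44 + 105657·377.75 + 100053·674.89 = 147269388.92.
Remaining total for zone 2: 228061971.72 − 147269388.92 = 80792582.8.
Divide by its size: 80792582.8 / 123562 = 653.8627... → 653.86.

653.86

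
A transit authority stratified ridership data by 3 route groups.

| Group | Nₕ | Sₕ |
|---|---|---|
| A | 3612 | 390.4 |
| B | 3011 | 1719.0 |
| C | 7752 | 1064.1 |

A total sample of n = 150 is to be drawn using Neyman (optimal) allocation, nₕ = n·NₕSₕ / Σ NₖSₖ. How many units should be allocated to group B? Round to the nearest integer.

Σ NₕSₕ = 3612·390.4 + 3011·1719.0 + 7752·1064.1 = 14834937.
Share for B: 5175909/14834937 = 0.34890.
n_B = 150 × 0.34890 = 52.335... → 52.

52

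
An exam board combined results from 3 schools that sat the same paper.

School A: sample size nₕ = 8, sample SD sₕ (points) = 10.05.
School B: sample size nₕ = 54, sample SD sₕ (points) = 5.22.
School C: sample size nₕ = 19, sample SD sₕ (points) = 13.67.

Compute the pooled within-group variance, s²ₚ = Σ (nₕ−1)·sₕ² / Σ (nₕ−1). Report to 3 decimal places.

70.703

Degrees of freedom: 7 + 53 + 18 = 78.
Σ(nₕ−1)sₕ² = 7·101.0025 + 53·27.2484 + 18·186.8689 = 5514.8229.
s²ₚ = 5514.8229 / 78 = 70.70286... → 70.703.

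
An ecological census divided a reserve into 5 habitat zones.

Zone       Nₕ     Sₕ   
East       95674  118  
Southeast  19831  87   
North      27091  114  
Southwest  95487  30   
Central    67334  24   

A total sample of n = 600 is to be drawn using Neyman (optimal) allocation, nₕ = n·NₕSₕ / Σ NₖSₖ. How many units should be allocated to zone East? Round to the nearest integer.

329

East: NₕSₕ = 95674·118 = 11289532
Southeast: NₕSₕ = 19831·87 = 1725297
North: NₕSₕ = 27091·114 = 3088374
Southwest: NₕSₕ = 95487·30 = 2864610
Central: NₕSₕ = 67334·24 = 1616016
Σ NₕSₕ = 20583829.
n_East = 600·11289532/20583829 = 329.080... → 329.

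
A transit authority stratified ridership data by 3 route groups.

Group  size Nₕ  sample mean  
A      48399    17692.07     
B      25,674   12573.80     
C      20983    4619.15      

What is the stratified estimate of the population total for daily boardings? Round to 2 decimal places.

1276021861.58

Population total = Σ Nₕ·x̄ₕ (each stratum's size times its mean).
48399·17692.07 + 25674·12573.80 + 20983·4619.15 = 856278495.93 + 322819741.2 + 96923624.45 = 1276021861.58.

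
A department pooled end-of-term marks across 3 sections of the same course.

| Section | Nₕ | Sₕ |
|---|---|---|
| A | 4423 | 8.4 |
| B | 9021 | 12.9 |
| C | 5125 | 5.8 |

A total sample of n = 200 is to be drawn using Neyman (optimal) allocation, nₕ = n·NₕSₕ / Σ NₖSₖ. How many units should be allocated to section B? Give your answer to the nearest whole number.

A: NₕSₕ = 4423·8.4 = 37153.2
B: NₕSₕ = 9021·12.9 = 116370.9
C: NₕSₕ = 5125·5.8 = 29725
Σ NₕSₕ = 183249.1.
n_B = 200·116370.9/183249.1 = 127.008... → 127.

127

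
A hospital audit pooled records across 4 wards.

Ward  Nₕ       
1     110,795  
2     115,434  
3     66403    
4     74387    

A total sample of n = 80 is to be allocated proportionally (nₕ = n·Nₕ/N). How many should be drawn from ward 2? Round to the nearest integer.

N = 110795 + 115434 + 66403 + 74387 = 367019.
n_2 = 80·115434/367019 = 25.161... → 25.

25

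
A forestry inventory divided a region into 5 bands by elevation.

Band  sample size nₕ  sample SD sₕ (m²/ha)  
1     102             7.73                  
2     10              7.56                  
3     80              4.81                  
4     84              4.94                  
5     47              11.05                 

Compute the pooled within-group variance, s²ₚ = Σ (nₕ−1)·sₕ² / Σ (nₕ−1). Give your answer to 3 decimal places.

50.375

Degrees of freedom: 101 + 9 + 79 + 83 + 46 = 318.
Σ(nₕ−1)sₕ² = 101·59.7529 + 9·57.1536 + 79·23.1361 + 83·24.4036 + 46·122.1025 = 16019.391.
s²ₚ = 16019.391 / 318 = 50.37544... → 50.375.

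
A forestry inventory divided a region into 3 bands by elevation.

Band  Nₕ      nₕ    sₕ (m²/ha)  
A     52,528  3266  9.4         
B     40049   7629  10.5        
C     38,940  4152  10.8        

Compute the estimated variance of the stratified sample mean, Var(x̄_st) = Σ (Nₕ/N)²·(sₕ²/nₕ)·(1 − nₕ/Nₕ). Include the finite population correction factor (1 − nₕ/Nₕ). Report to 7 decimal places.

0.0073324

N = 131517; Wₕ = Nₕ/N.
band A: (52528/131517)²·9.4²/3266·(1 − 3266/52528) = 0.0040474235
band B: (40049/131517)²·10.5²/7629·(1 − 7629/40049) = 0.0010848055
band C: (38940/131517)²·10.8²/4152·(1 − 4152/38940) = 0.0022001474
Sum = 0.0073323764 → 0.0073324.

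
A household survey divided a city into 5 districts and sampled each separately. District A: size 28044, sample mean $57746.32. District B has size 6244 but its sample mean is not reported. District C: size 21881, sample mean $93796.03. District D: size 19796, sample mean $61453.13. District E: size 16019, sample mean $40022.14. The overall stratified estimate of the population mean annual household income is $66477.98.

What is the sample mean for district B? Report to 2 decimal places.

N = 28044 + 6244 + 21881 + 19796 + 16019 = 91984.
Overall total = μ·N = 66477.98·91984 = 6114910512.32.
Subtract the known strata: 28044·57746.32 + 21881·93796.03 + 19796·61453.13 + 16019·40022.14 = 5529429552.65.
Remaining total for district B: 6114910512.32 − 5529429552.65 = 585480959.67.
Divide by its size: 585480959.67 / 6244 = 93766.9698... → 93766.97.

93766.97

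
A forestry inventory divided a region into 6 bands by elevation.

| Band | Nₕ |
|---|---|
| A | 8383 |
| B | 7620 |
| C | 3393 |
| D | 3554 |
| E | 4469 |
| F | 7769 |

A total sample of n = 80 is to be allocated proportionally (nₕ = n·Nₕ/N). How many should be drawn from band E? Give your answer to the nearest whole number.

10

N = 8383 + 7620 + 3393 + 3554 + 4469 + 7769 = 35188.
n_E = 80·4469/35188 = 10.160... → 10.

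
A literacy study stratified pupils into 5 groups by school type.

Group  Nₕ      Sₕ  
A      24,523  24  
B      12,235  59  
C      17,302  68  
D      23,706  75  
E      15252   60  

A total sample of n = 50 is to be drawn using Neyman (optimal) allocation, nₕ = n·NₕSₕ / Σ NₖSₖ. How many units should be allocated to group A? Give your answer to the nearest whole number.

6

A: NₕSₕ = 24523·24 = 588552
B: NₕSₕ = 12235·59 = 721865
C: NₕSₕ = 17302·68 = 1176536
D: NₕSₕ = 23706·75 = 1777950
E: NₕSₕ = 15252·60 = 915120
Σ NₕSₕ = 5180023.
n_A = 50·588552/5180023 = 5.681... → 6.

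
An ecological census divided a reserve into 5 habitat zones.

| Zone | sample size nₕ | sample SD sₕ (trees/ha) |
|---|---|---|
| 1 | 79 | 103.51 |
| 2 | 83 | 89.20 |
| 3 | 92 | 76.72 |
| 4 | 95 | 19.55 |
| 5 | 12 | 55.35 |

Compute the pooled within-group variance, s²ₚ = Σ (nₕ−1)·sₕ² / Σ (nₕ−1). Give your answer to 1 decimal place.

1: (79−1)·103.51² = 78·10714.3201 = 835716.9678
2: (83−1)·89.20² = 82·7956.64 = 652444.48
3: (92−1)·76.72² = 91·5885.9584 = 535622.2144
4: (95−1)·19.55² = 94·382.2025 = 35927.035
5: (12−1)·55.35² = 11·3063.6225 = 33699.8475
Numerator = 2093410.5447; denominator = Σ(nₕ−1) = 356.
s²ₚ = 2093410.5447/356 = 5880.367... → 5880.4.

5880.4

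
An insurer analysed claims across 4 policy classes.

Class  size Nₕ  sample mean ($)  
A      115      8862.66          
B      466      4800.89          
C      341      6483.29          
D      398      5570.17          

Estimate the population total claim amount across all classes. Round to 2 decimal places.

A: 115·8862.66 = 1019205.9
B: 466·4800.89 = 2237214.74
C: 341·6483.29 = 2210801.89
D: 398·5570.17 = 2216927.66
τ̂ = Σ Nₕx̄ₕ = 7684150.19.

7684150.19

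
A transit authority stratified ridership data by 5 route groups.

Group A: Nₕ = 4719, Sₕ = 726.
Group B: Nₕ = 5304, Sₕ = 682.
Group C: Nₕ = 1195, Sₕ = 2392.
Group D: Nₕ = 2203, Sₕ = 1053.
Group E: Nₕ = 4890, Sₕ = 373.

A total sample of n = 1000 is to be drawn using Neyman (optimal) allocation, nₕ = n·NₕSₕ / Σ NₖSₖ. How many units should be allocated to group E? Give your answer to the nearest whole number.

Σ NₕSₕ = 4719·726 + 5304·682 + 1195·2392 + 2203·1053 + 4890·373 = 14045491.
Share for E: 1823970/14045491 = 0.12986.
n_E = 1000 × 0.12986 = 129.862... → 130.

130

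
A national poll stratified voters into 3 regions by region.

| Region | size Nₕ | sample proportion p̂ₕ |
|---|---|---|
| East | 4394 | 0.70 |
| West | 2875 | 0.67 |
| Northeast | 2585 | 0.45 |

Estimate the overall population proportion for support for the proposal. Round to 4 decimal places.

0.6257

N = 4394 + 2875 + 2585 = 9854.
Overall proportion = Σ (Nₕ/N)·p̂ₕ.
Σ Nₕp̂ₕ = 3075.8 + 1926.25 + 1163.25 = 6165.3.
6165.3 / 9854 = 0.625665... → 0.6257.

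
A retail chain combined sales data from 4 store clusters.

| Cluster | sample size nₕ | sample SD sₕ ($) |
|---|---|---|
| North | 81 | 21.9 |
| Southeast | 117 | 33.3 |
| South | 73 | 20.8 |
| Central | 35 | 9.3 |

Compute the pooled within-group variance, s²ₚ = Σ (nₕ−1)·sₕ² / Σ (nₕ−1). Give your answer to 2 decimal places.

665.86

Degrees of freedom: 80 + 116 + 72 + 34 = 302.
Σ(nₕ−1)sₕ² = 80·479.61 + 116·1108.89 + 72·432.64 + 34·86.49 = 201090.78.
s²ₚ = 201090.78 / 302 = 665.8635... → 665.86.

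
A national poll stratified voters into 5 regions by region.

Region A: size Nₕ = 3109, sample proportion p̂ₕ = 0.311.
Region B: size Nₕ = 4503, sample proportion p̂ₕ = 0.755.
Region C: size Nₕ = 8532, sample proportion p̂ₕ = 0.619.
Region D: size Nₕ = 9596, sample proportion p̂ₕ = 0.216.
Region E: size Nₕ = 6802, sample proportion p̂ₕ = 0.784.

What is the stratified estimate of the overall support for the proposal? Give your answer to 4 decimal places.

0.5240

Wₕ = Nₕ/N with N = 32542: 0.0955, 0.1384, 0.2622, 0.2949, 0.2090.
p̂_st = 0.0955·0.311 + 0.1384·0.755 + 0.2622·0.619 + 0.2949·0.216 + 0.2090·0.784 ≈ 0.524045... → 0.5240.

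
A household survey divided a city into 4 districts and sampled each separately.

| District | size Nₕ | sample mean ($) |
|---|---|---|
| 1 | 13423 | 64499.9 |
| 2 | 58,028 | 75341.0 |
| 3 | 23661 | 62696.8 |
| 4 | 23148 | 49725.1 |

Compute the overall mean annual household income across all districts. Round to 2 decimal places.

N = 118260; weights Wₕ = Nₕ/N = (0.1135, 0.4907, 0.2001, 0.1957).
x̄_st = Σ Wₕ·x̄ₕ = 0.1135·64499.9 + 0.4907·75341.0 + 0.2001·62696.8 + 0.1957·49725.1 ≈ 66566.6777...
→ 66566.68.

66566.68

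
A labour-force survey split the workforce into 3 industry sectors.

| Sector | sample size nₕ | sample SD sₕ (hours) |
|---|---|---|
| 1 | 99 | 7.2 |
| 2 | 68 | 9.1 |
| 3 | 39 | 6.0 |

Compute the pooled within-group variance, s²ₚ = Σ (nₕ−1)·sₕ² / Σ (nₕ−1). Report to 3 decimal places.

59.097

Degrees of freedom: 98 + 67 + 38 = 203.
Σ(nₕ−1)sₕ² = 98·51.84 + 67·82.81 + 38·36 = 11996.59.
s²ₚ = 11996.59 / 203 = 59.09650... → 59.097.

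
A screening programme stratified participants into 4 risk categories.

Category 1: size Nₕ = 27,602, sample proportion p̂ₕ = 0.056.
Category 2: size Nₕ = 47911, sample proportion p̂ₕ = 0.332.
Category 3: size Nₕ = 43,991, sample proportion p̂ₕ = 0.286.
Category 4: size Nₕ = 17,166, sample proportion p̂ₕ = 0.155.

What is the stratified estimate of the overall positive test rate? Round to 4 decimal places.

N = 27602 + 47911 + 43991 + 17166 = 136670.
Overall proportion = Σ (Nₕ/N)·p̂ₕ.
Σ Nₕp̂ₕ = 1545.712 + 15906.452 + 12581.426 + 2660.73 = 32694.32.
32694.32 / 136670 = 0.239221... → 0.2392.

0.2392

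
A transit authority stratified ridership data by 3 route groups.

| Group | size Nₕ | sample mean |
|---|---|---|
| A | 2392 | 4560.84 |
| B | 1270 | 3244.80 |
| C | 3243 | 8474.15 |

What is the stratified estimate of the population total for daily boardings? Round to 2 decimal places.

42512093.73

Estimate total by summing Nₕ·x̄ₕ over strata.
2392·4560.84 + 1270·3244.80 + 3243·8474.15 = 10909529.28 + 4120896 + 27481668.45 = 42512093.73.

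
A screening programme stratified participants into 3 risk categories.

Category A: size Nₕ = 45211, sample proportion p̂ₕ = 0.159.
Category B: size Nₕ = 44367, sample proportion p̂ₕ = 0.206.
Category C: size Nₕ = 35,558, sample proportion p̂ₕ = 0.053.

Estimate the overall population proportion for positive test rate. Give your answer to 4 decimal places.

0.1455

Wₕ = Nₕ/N with N = 125136: 0.3613, 0.3546, 0.2842.
p̂_st = 0.3613·0.159 + 0.3546·0.206 + 0.2842·0.053 ≈ 0.145543... → 0.1455.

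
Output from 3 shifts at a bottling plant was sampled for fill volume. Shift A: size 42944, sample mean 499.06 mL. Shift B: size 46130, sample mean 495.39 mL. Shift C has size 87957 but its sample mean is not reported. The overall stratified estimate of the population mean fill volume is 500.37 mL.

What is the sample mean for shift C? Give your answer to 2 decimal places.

N = 42944 + 46130 + 87957 = 177031.
Overall total = μ·N = 500.37·177031 = 88581001.47.
Subtract the known strata: 42944·499.06 + 46130·495.39 = 44283973.34.
Remaining total for shift C: 88581001.47 − 44283973.34 = 44297028.13.
Divide by its size: 44297028.13 / 87957 = 503.6214... → 503.62.

503.62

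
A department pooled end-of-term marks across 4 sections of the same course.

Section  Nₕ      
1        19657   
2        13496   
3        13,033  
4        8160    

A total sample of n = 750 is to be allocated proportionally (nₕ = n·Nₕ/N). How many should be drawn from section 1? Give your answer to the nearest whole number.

Share of section 1 = 19657/54346 = 0.36170.
Allocate 750 × 0.36170 = 271.276... → 271.

271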